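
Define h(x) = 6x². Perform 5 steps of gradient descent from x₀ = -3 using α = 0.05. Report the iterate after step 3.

h′(x) = 12x
x₁ = -3 − 0.05·(-36) = -1.2
x₂ = -1.2 − 0.05·(-14.4) = -0.48
x₃ = -0.48 − 0.05·(-5.76) = -0.192

-0.192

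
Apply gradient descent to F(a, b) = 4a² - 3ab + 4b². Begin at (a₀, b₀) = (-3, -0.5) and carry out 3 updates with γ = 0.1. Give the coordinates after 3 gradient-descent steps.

(-0.2175, -0.22)

∇F = (8a - 3b, -3a + 8b)
(a₁, b₁) = (-3, -0.5) − 0.1·(-22.5, 5) = (-0.75, -1)
(a₂, b₂) = (-0.75, -1) − 0.1·(-3, -5.75) = (-0.45, -0.425)
(a₃, b₃) = (-0.45, -0.425) − 0.1·(-2.325, -2.05) = (-0.2175, -0.22)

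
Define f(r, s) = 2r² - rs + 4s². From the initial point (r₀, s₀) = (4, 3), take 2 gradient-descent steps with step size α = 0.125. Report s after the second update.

0.296875

∇f = (4r - s, -r + 8s)
Step 1: at (4, 3), ∇f = (13, 20) → (4, 3) − 0.125·(13, 20) = (2.375, 0.5)
Step 2: at (2.375, 0.5), ∇f = (9, 1.625) → (2.375, 0.5) − 0.125·(9, 1.625) = (1.25, 0.296875)
s = 0.296875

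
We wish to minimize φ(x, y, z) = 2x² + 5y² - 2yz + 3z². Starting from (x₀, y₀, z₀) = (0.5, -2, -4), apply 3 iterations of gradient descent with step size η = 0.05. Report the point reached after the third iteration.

∇φ = (4x, 10y - 2z, -2y + 6z)
(x₁, y₁, z₁) = (0.5, -2, -4) − 0.05·(2, -12, -20) = (0.4, -1.4, -3)
(x₂, y₂, z₂) = (0.4, -1.4, -3) − 0.05·(1.6, -8, -15.2) = (0.32, -1, -2.24)
(x₃, y₃, z₃) = (0.32, -1, -2.24) − 0.05·(1.28, -5.52, -11.44) = (0.256, -0.724, -1.668)

(0.256, -0.724, -1.668)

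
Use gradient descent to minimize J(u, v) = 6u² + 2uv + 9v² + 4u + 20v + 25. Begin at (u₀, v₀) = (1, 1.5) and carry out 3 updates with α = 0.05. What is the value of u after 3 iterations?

-0.124

∇J = (12u + 2v + 4, 2u + 18v + 20)
Step 1: at (1, 1.5), ∇J = (19, 49) → (1, 1.5) − 0.05·(19, 49) = (0.05, -0.95)
Step 2: at (0.05, -0.95), ∇J = (2.7, 3) → (0.05, -0.95) − 0.05·(2.7, 3) = (-0.085, -1.1)
Step 3: at (-0.085, -1.1), ∇J = (0.78, 0.03) → (-0.085, -1.1) − 0.05·(0.78, 0.03) = (-0.124, -1.1015)
u = -0.124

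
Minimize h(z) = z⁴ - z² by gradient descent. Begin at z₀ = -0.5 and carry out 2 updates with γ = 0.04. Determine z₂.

-0.53910272

h′(z) = 4z³ - 2z
Step 1: h′(-0.5) = 0.5; z₁ = -0.5 − 0.04·0.5 = -0.52
Step 2: h′(-0.52) = 0.477568; z₂ = -0.52 − 0.04·0.477568 = -0.53910272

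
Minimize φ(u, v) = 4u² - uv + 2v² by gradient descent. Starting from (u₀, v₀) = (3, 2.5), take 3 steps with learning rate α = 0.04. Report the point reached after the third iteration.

∇φ = (8u - v, -u + 4v)
(u₁, v₁) = (3, 2.5) − 0.04·(21.5, 7) = (2.14, 2.22)
(u₂, v₂) = (2.14, 2.22) − 0.04·(14.9, 6.74) = (1.544, 1.9504)
(u₃, v₃) = (1.544, 1.9504) − 0.04·(10.4016, 6.2576) = (1.127936, 1.700096)

(1.127936, 1.700096)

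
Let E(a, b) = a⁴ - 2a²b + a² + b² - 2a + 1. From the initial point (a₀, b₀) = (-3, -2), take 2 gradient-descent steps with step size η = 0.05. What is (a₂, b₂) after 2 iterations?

(-9.82, 0.79)

∇E = (4a³ - 4ab + 2a - 2, -2a² + 2b)
Step 1: at (-3, -2), ∇E = (-140, -22) → (-3, -2) − 0.05·(-140, -22) = (4, -0.9)
Step 2: at (4, -0.9), ∇E = (276.4, -33.8) → (4, -0.9) − 0.05·(276.4, -33.8) = (-9.82, 0.79)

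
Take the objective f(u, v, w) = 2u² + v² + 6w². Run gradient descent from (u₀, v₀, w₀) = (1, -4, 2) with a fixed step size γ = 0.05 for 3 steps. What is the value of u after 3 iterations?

0.512

∇f = (4u, 2v, 12w)
Step 1: at (1, -4, 2), ∇f = (4, -8, 24) → (1, -4, 2) − 0.05·(4, -8, 24) = (0.8, -3.6, 0.8)
Step 2: at (0.8, -3.6, 0.8), ∇f = (3.2, -7.2, 9.6) → (0.8, -3.6, 0.8) − 0.05·(3.2, -7.2, 9.6) = (0.64, -3.24, 0.32)
Step 3: at (0.64, -3.24, 0.32), ∇f = (2.56, -6.48, 3.84) → (0.64, -3.24, 0.32) − 0.05·(2.56, -6.48, 3.84) = (0.512, -2.916, 0.128)
u = 0.512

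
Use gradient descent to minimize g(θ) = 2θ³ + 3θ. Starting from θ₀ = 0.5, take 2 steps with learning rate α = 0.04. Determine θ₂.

0.175424

g′(θ) = 6θ² + 3
θ₁ = 0.5 − 0.04·4.5 = 0.32
θ₂ = 0.32 − 0.04·3.6144 = 0.175424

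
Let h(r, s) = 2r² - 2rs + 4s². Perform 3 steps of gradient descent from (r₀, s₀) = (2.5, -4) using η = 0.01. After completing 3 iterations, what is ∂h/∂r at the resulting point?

13.983512

∇h = (4r - 2s, -2r + 8s)
Step 1: at (2.5, -4), ∇h = (18, -37) → (2.5, -4) − 0.01·(18, -37) = (2.32, -3.63)
Step 2: at (2.32, -3.63), ∇h = (16.54, -33.68) → (2.32, -3.63) − 0.01·(16.54, -33.68) = (2.1546, -3.2932)
Step 3: at (2.1546, -3.2932), ∇h = (15.2048, -30.6548) → (2.1546, -3.2932) − 0.01·(15.2048, -30.6548) = (2.002552, -2.986652)
∂h/∂r at (2.002552, -2.986652) = 13.983512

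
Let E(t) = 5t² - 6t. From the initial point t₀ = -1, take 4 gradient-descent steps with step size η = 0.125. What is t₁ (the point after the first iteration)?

1

E′(t) = 10t - 6
t₁ = -1 − 0.125·(-16) = 1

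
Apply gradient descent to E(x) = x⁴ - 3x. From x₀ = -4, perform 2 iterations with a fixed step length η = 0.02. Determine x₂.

E′(x) = 4x³ - 3
x₁ = -4 − 0.02·(-259) = 1.18
x₂ = 1.18 − 0.02·3.572128 = 1.10855744

1.10855744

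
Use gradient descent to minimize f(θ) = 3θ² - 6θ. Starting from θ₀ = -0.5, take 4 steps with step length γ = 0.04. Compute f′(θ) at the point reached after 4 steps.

-3.00259584

f′(θ) = 6θ - 6
θ₁ = -0.5 − 0.04·(-9) = -0.14
θ₂ = -0.14 − 0.04·(-6.84) = 0.1336
θ₃ = 0.1336 − 0.04·(-5.1984) = 0.341536
θ₄ = 0.341536 − 0.04·(-3.950784) = 0.49956736
f′(θ) at (0.49956736) = -3.00259584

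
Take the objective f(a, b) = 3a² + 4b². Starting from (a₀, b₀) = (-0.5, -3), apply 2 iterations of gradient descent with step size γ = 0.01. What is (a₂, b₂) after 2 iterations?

(-0.4418, -2.5392)

∇f = (6a, 8b)
(a₁, b₁) = (-0.5, -3) − 0.01·(-3, -24) = (-0.47, -2.76)
(a₂, b₂) = (-0.47, -2.76) − 0.01·(-2.82, -22.08) = (-0.4418, -2.5392)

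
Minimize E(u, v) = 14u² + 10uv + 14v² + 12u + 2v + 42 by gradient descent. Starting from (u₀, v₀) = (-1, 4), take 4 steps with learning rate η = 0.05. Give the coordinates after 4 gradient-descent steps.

(0.6428, 1.1988)

∇E = (28u + 10v + 12, 10u + 28v + 2)
Step 1: at (-1, 4), ∇E = (24, 104) → (-1, 4) − 0.05·(24, 104) = (-2.2, -1.2)
Step 2: at (-2.2, -1.2), ∇E = (-61.6, -53.6) → (-2.2, -1.2) − 0.05·(-61.6, -53.6) = (0.88, 1.48)
Step 3: at (0.88, 1.48), ∇E = (51.44, 52.24) → (0.88, 1.48) − 0.05·(51.44, 52.24) = (-1.692, -1.132)
Step 4: at (-1.692, -1.132), ∇E = (-46.696, -46.616) → (-1.692, -1.132) − 0.05·(-46.696, -46.616) = (0.6428, 1.1988)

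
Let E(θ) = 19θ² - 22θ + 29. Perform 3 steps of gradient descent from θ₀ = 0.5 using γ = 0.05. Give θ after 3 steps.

0.6365

E′(θ) = 38θ - 22
Step 1: E′(0.5) = -3; θ₁ = 0.5 − 0.05·(-3) = 0.65
Step 2: E′(0.65) = 2.7; θ₂ = 0.65 − 0.05·2.7 = 0.515
Step 3: E′(0.515) = -2.43; θ₃ = 0.515 − 0.05·(-2.43) = 0.6365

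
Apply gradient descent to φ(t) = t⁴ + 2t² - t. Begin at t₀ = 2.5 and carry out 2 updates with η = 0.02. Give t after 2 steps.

φ′(t) = 4t³ + 4t - 1
t₁ = 2.5 − 0.02·71.5 = 1.07
t₂ = 1.07 − 0.02·8.180172 = 0.90639656

0.90639656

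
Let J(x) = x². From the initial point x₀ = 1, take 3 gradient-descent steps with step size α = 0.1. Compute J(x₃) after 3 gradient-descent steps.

0.262144

J′(x) = 2x
Step 1: J′(1) = 2; x₁ = 1 − 0.1·2 = 0.8
Step 2: J′(0.8) = 1.6; x₂ = 0.8 − 0.1·1.6 = 0.64
Step 3: J′(0.64) = 1.28; x₃ = 0.64 − 0.1·1.28 = 0.512
J(0.512) = 0.262144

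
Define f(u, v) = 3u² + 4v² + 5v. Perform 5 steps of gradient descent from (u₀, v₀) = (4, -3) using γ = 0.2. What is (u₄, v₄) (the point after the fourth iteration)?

∇f = (6u, 8v + 5)
Step 1: at (4, -3), ∇f = (24, -19) → (4, -3) − 0.2·(24, -19) = (-0.8, 0.8)
Step 2: at (-0.8, 0.8), ∇f = (-4.8, 11.4) → (-0.8, 0.8) − 0.2·(-4.8, 11.4) = (0.16, -1.48)
Step 3: at (0.16, -1.48), ∇f = (0.96, -6.84) → (0.16, -1.48) − 0.2·(0.96, -6.84) = (-0.032, -0.112)
Step 4: at (-0.032, -0.112), ∇f = (-0.192, 4.104) → (-0.032, -0.112) − 0.2·(-0.192, 4.104) = (0.0064, -0.9328)

(0.0064, -0.9328)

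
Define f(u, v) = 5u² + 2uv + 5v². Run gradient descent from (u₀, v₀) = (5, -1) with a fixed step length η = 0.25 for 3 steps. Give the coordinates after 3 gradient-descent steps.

∇f = (10u + 2v, 2u + 10v)
Step 1: at (5, -1), ∇f = (48, 0) → (5, -1) − 0.25·(48, 0) = (-7, -1)
Step 2: at (-7, -1), ∇f = (-72, -24) → (-7, -1) − 0.25·(-72, -24) = (11, 5)
Step 3: at (11, 5), ∇f = (120, 72) → (11, 5) − 0.25·(120, 72) = (-19, -13)

(-19, -13)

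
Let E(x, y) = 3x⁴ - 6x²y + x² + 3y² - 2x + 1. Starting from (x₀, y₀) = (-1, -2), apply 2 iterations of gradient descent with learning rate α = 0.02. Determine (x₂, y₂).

(-0.07136, -1.4384)

∇E = (12x³ - 12xy + 2x - 2, -6x² + 6y)
(x₁, y₁) = (-1, -2) − 0.02·(-40, -18) = (-0.2, -1.64)
(x₂, y₂) = (-0.2, -1.64) − 0.02·(-6.432, -10.08) = (-0.07136, -1.4384)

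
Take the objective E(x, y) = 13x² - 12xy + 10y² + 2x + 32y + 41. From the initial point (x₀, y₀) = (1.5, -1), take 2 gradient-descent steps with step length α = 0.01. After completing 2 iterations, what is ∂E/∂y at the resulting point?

5.868

∇E = (26x - 12y + 2, -12x + 20y + 32)
(x₁, y₁) = (1.5, -1) − 0.01·(53, -6) = (0.97, -0.94)
(x₂, y₂) = (0.97, -0.94) − 0.01·(38.5, 1.56) = (0.585, -0.9556)
∂E/∂y at (0.585, -0.9556) = 5.868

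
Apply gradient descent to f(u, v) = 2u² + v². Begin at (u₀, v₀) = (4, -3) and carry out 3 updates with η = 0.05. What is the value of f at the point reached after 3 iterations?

∇f = (4u, 2v)
Step 1: at (4, -3), ∇f = (16, -6) → (4, -3) − 0.05·(16, -6) = (3.2, -2.7)
Step 2: at (3.2, -2.7), ∇f = (12.8, -5.4) → (3.2, -2.7) − 0.05·(12.8, -5.4) = (2.56, -2.43)
Step 3: at (2.56, -2.43), ∇f = (10.24, -4.86) → (2.56, -2.43) − 0.05·(10.24, -4.86) = (2.048, -2.187)
f(2.048, -2.187) = 13.171577

13.171577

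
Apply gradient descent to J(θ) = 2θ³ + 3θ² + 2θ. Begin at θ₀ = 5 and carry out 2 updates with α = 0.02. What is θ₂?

J′(θ) = 6θ² + 6θ + 2
Step 1: J′(5) = 182; θ₁ = 5 − 0.02·182 = 1.36
Step 2: J′(1.36) = 21.2576; θ₂ = 1.36 − 0.02·21.2576 = 0.934848

0.934848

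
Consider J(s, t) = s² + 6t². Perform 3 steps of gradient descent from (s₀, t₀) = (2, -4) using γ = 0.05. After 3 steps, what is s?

1.458

∇J = (2s, 12t)
(s₁, t₁) = (2, -4) − 0.05·(4, -48) = (1.8, -1.6)
(s₂, t₂) = (1.8, -1.6) − 0.05·(3.6, -19.2) = (1.62, -0.64)
(s₃, t₃) = (1.62, -0.64) − 0.05·(3.24, -7.68) = (1.458, -0.256)
s = 1.458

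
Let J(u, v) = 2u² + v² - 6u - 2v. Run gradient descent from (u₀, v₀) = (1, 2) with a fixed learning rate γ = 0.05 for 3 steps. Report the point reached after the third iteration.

(1.244, 1.729)

∇J = (4u - 6, 2v - 2)
(u₁, v₁) = (1, 2) − 0.05·(-2, 2) = (1.1, 1.9)
(u₂, v₂) = (1.1, 1.9) − 0.05·(-1.6, 1.8) = (1.18, 1.81)
(u₃, v₃) = (1.18, 1.81) − 0.05·(-1.28, 1.62) = (1.244, 1.729)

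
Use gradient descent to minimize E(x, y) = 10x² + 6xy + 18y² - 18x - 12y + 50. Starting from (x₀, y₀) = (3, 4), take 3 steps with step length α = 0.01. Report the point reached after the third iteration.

∇E = (20x + 6y - 18, 6x + 36y - 12)
Step 1: at (3, 4), ∇E = (66, 150) → (3, 4) − 0.01·(66, 150) = (2.34, 2.5)
Step 2: at (2.34, 2.5), ∇E = (43.8, 92.04) → (2.34, 2.5) − 0.01·(43.8, 92.04) = (1.902, 1.5796)
Step 3: at (1.902, 1.5796), ∇E = (29.5176, 56.2776) → (1.902, 1.5796) − 0.01·(29.5176, 56.2776) = (1.606824, 1.016824)

(1.606824, 1.016824)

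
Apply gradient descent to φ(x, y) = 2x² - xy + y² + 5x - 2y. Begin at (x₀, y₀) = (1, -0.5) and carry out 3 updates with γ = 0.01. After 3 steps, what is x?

0.7274145

∇φ = (4x - y + 5, -x + 2y - 2)
Step 1: at (1, -0.5), ∇φ = (9.5, -4) → (1, -0.5) − 0.01·(9.5, -4) = (0.905, -0.46)
Step 2: at (0.905, -0.46), ∇φ = (9.08, -3.825) → (0.905, -0.46) − 0.01·(9.08, -3.825) = (0.8142, -0.42175)
Step 3: at (0.8142, -0.42175), ∇φ = (8.67855, -3.6577) → (0.8142, -0.42175) − 0.01·(8.67855, -3.6577) = (0.7274145, -0.385173)
x = 0.7274145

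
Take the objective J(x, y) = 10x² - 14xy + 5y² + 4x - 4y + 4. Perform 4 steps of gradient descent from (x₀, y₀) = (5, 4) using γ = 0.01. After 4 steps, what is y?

4.86466928

∇J = (20x - 14y + 4, -14x + 10y - 4)
Step 1: at (5, 4), ∇J = (48, -34) → (5, 4) − 0.01·(48, -34) = (4.52, 4.34)
Step 2: at (4.52, 4.34), ∇J = (33.64, -23.88) → (4.52, 4.34) − 0.01·(33.64, -23.88) = (4.1836, 4.5788)
Step 3: at (4.1836, 4.5788), ∇J = (23.5688, -16.7824) → (4.1836, 4.5788) − 0.01·(23.5688, -16.7824) = (3.947912, 4.746624)
Step 4: at (3.947912, 4.746624), ∇J = (16.505504, -11.804528) → (3.947912, 4.746624) − 0.01·(16.505504, -11.804528) = (3.78285696, 4.86466928)
y = 4.86466928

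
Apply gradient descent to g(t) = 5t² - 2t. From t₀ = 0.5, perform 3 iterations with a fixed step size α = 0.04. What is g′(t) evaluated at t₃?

0.648

g′(t) = 10t - 2
t₁ = 0.5 − 0.04·3 = 0.38
t₂ = 0.38 − 0.04·1.8 = 0.308
t₃ = 0.308 − 0.04·1.08 = 0.2648
g′(t) at (0.2648) = 0.648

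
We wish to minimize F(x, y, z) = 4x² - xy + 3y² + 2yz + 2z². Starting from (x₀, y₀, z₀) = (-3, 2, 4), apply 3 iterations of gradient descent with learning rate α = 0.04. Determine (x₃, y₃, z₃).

∇F = (8x - y, -x + 6y + 2z, 2y + 4z)
(x₁, y₁, z₁) = (-3, 2, 4) − 0.04·(-26, 23, 20) = (-1.96, 1.08, 3.2)
(x₂, y₂, z₂) = (-1.96, 1.08, 3.2) − 0.04·(-16.76, 14.84, 14.96) = (-1.2896, 0.4864, 2.6016)
(x₃, y₃, z₃) = (-1.2896, 0.4864, 2.6016) − 0.04·(-10.8032, 9.4112, 11.3792) = (-0.857472, 0.109952, 2.146432)

(-0.857472, 0.109952, 2.146432)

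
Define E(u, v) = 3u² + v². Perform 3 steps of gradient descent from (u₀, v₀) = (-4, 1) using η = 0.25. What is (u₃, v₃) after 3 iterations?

(0.5, 0.125)

∇E = (6u, 2v)
Step 1: at (-4, 1), ∇E = (-24, 2) → (-4, 1) − 0.25·(-24, 2) = (2, 0.5)
Step 2: at (2, 0.5), ∇E = (12, 1) → (2, 0.5) − 0.25·(12, 1) = (-1, 0.25)
Step 3: at (-1, 0.25), ∇E = (-6, 0.5) → (-1, 0.25) − 0.25·(-6, 0.5) = (0.5, 0.125)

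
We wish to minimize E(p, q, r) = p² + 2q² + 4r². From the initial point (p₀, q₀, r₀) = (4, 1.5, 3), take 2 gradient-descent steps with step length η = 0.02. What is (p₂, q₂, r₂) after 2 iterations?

(3.6864, 1.2696, 2.1168)

∇E = (2p, 4q, 8r)
Step 1: at (4, 1.5, 3), ∇E = (8, 6, 24) → (4, 1.5, 3) − 0.02·(8, 6, 24) = (3.84, 1.38, 2.52)
Step 2: at (3.84, 1.38, 2.52), ∇E = (7.68, 5.52, 20.16) → (3.84, 1.38, 2.52) − 0.02·(7.68, 5.52, 20.16) = (3.6864, 1.2696, 2.1168)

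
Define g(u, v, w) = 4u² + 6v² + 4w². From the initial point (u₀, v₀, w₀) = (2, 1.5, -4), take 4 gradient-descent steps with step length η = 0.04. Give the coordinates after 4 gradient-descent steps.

(0.42762752, 0.10967424, -0.85525504)

∇g = (8u, 12v, 8w)
(u₁, v₁, w₁) = (2, 1.5, -4) − 0.04·(16, 18, -32) = (1.36, 0.78, -2.72)
(u₂, v₂, w₂) = (1.36, 0.78, -2.72) − 0.04·(10.88, 9.36, -21.76) = (0.9248, 0.4056, -1.8496)
(u₃, v₃, w₃) = (0.9248, 0.4056, -1.8496) − 0.04·(7.3984, 4.8672, -14.7968) = (0.628864, 0.210912, -1.257728)
(u₄, v₄, w₄) = (0.628864, 0.210912, -1.257728) − 0.04·(5.030912, 2.530944, -10.061824) = (0.42762752, 0.10967424, -0.85525504)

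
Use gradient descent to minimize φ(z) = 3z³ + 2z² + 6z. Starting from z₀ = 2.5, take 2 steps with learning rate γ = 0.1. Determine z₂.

φ′(z) = 9z² + 4z + 6
Step 1: φ′(2.5) = 72.25; z₁ = 2.5 − 0.1·72.25 = -4.725
Step 2: φ′(-4.725) = 188.030625; z₂ = -4.725 − 0.1·188.030625 = -23.5280625

-23.5280625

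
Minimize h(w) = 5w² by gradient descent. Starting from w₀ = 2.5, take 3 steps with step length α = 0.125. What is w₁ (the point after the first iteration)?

h′(w) = 10w
Step 1: h′(2.5) = 25; w₁ = 2.5 − 0.125·25 = -0.625

-0.625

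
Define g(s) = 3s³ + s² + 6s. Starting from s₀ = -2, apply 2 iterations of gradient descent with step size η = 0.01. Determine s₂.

g′(s) = 9s² + 2s + 6
Step 1: g′(-2) = 38; s₁ = -2 − 0.01·38 = -2.38
Step 2: g′(-2.38) = 52.2196; s₂ = -2.38 − 0.01·52.2196 = -2.902196

-2.902196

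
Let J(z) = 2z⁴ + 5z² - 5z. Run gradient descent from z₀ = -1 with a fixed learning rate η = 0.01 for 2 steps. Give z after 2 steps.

-0.60647736

J′(z) = 8z³ + 10z - 5
z₁ = -1 − 0.01·(-23) = -0.77
z₂ = -0.77 − 0.01·(-16.352264) = -0.60647736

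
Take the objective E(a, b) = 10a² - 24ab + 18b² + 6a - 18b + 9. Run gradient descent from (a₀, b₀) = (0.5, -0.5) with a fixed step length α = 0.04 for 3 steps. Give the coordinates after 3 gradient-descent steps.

(-0.52016, 1.899232)

∇E = (20a - 24b + 6, -24a + 36b - 18)
Step 1: at (0.5, -0.5), ∇E = (28, -48) → (0.5, -0.5) − 0.04·(28, -48) = (-0.62, 1.42)
Step 2: at (-0.62, 1.42), ∇E = (-40.48, 48) → (-0.62, 1.42) − 0.04·(-40.48, 48) = (0.9992, -0.5)
Step 3: at (0.9992, -0.5), ∇E = (37.984, -59.9808) → (0.9992, -0.5) − 0.04·(37.984, -59.9808) = (-0.52016, 1.899232)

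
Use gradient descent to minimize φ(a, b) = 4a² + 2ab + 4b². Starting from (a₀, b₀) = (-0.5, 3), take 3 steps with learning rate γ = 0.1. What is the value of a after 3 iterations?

∇φ = (8a + 2b, 2a + 8b)
Step 1: at (-0.5, 3), ∇φ = (2, 23) → (-0.5, 3) − 0.1·(2, 23) = (-0.7, 0.7)
Step 2: at (-0.7, 0.7), ∇φ = (-4.2, 4.2) → (-0.7, 0.7) − 0.1·(-4.2, 4.2) = (-0.28, 0.28)
Step 3: at (-0.28, 0.28), ∇φ = (-1.68, 1.68) → (-0.28, 0.28) − 0.1·(-1.68, 1.68) = (-0.112, 0.112)
a = -0.112

-0.112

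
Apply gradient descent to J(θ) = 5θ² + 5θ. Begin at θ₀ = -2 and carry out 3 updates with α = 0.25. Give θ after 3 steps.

J′(θ) = 10θ + 5
θ₁ = -2 − 0.25·(-15) = 1.75
θ₂ = 1.75 − 0.25·22.5 = -3.875
θ₃ = -3.875 − 0.25·(-33.75) = 4.5625

4.5625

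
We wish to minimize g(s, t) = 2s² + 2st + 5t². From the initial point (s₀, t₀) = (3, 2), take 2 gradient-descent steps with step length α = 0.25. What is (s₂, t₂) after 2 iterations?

(2.25, 7.25)

∇g = (4s + 2t, 2s + 10t)
Step 1: at (3, 2), ∇g = (16, 26) → (3, 2) − 0.25·(16, 26) = (-1, -4.5)
Step 2: at (-1, -4.5), ∇g = (-13, -47) → (-1, -4.5) − 0.25·(-13, -47) = (2.25, 7.25)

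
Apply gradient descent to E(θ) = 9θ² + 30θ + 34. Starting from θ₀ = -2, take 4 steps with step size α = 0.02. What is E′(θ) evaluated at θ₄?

-1.00663296

E′(θ) = 18θ + 30
θ₁ = -2 − 0.02·(-6) = -1.88
θ₂ = -1.88 − 0.02·(-3.84) = -1.8032
θ₃ = -1.8032 − 0.02·(-2.4576) = -1.754048
θ₄ = -1.754048 − 0.02·(-1.572864) = -1.72259072
E′(θ) at (-1.72259072) = -1.00663296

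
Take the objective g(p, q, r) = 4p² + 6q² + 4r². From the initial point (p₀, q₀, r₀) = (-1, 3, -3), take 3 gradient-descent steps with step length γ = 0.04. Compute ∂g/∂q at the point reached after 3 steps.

∇g = (8p, 12q, 8r)
(p₁, q₁, r₁) = (-1, 3, -3) − 0.04·(-8, 36, -24) = (-0.68, 1.56, -2.04)
(p₂, q₂, r₂) = (-0.68, 1.56, -2.04) − 0.04·(-5.44, 18.72, -16.32) = (-0.4624, 0.8112, -1.3872)
(p₃, q₃, r₃) = (-0.4624, 0.8112, -1.3872) − 0.04·(-3.6992, 9.7344, -11.0976) = (-0.314432, 0.421824, -0.943296)
∂g/∂q at (-0.314432, 0.421824, -0.943296) = 5.061888

5.061888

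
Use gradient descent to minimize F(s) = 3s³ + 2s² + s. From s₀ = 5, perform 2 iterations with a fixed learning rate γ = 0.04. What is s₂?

-12.538816

F′(s) = 9s² + 4s + 1
s₁ = 5 − 0.04·246 = -4.84
s₂ = -4.84 − 0.04·192.4704 = -12.538816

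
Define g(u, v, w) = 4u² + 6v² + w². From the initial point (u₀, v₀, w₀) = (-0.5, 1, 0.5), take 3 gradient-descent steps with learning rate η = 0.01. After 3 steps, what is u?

-0.389344

∇g = (8u, 12v, 2w)
Step 1: at (-0.5, 1, 0.5), ∇g = (-4, 12, 1) → (-0.5, 1, 0.5) − 0.01·(-4, 12, 1) = (-0.46, 0.88, 0.49)
Step 2: at (-0.46, 0.88, 0.49), ∇g = (-3.68, 10.56, 0.98) → (-0.46, 0.88, 0.49) − 0.01·(-3.68, 10.56, 0.98) = (-0.4232, 0.7744, 0.4802)
Step 3: at (-0.4232, 0.7744, 0.4802), ∇g = (-3.3856, 9.2928, 0.9604) → (-0.4232, 0.7744, 0.4802) − 0.01·(-3.3856, 9.2928, 0.9604) = (-0.389344, 0.681472, 0.470596)
u = -0.389344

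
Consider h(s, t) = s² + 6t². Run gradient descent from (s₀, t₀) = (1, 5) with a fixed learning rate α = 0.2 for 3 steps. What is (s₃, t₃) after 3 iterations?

(0.216, -13.72)

∇h = (2s, 12t)
(s₁, t₁) = (1, 5) − 0.2·(2, 60) = (0.6, -7)
(s₂, t₂) = (0.6, -7) − 0.2·(1.2, -84) = (0.36, 9.8)
(s₃, t₃) = (0.36, 9.8) − 0.2·(0.72, 117.6) = (0.216, -13.72)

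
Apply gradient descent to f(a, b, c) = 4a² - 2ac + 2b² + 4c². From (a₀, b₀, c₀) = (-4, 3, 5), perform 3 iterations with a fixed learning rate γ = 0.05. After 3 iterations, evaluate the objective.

8.059128

∇f = (8a - 2c, 4b, -2a + 8c)
Step 1: at (-4, 3, 5), ∇f = (-42, 12, 48) → (-4, 3, 5) − 0.05·(-42, 12, 48) = (-1.9, 2.4, 2.6)
Step 2: at (-1.9, 2.4, 2.6), ∇f = (-20.4, 9.6, 24.6) → (-1.9, 2.4, 2.6) − 0.05·(-20.4, 9.6, 24.6) = (-0.88, 1.92, 1.37)
Step 3: at (-0.88, 1.92, 1.37), ∇f = (-9.78, 7.68, 12.72) → (-0.88, 1.92, 1.37) − 0.05·(-9.78, 7.68, 12.72) = (-0.391, 1.536, 0.734)
f(-0.391, 1.536, 0.734) = 8.059128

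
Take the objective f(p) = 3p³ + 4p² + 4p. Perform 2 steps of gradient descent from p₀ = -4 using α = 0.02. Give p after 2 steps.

f′(p) = 9p² + 8p + 4
p₁ = -4 − 0.02·116 = -6.32
p₂ = -6.32 − 0.02·312.9216 = -12.578432

-12.578432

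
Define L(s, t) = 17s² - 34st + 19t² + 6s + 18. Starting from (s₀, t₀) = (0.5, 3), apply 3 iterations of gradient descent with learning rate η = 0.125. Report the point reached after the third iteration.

(570.140625, -604.984375)

∇L = (34s - 34t + 6, -34s + 38t)
(s₁, t₁) = (0.5, 3) − 0.125·(-79, 97) = (10.375, -9.125)
(s₂, t₂) = (10.375, -9.125) − 0.125·(669, -699.5) = (-73.25, 78.3125)
(s₃, t₃) = (-73.25, 78.3125) − 0.125·(-5147.125, 5466.375) = (570.140625, -604.984375)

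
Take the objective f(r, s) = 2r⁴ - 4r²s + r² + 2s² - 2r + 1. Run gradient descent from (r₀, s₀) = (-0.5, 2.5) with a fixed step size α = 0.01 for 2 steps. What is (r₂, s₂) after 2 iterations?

(-0.62271872, 2.326144)

∇f = (8r³ - 8rs + 2r - 2, -4r² + 4s)
(r₁, s₁) = (-0.5, 2.5) − 0.01·(6, 9) = (-0.56, 2.41)
(r₂, s₂) = (-0.56, 2.41) − 0.01·(6.271872, 8.3856) = (-0.62271872, 2.326144)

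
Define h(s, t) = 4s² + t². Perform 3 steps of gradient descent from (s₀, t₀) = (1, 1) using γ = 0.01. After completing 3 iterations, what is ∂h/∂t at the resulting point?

1.882384

∇h = (8s, 2t)
Step 1: at (1, 1), ∇h = (8, 2) → (1, 1) − 0.01·(8, 2) = (0.92, 0.98)
Step 2: at (0.92, 0.98), ∇h = (7.36, 1.96) → (0.92, 0.98) − 0.01·(7.36, 1.96) = (0.8464, 0.9604)
Step 3: at (0.8464, 0.9604), ∇h = (6.7712, 1.9208) → (0.8464, 0.9604) − 0.01·(6.7712, 1.9208) = (0.778688, 0.941192)
∂h/∂t at (0.778688, 0.941192) = 1.882384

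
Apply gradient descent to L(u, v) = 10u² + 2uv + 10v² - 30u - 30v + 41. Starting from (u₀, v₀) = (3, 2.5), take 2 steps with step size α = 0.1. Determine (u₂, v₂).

∇L = (20u + 2v - 30, 2u + 20v - 30)
(u₁, v₁) = (3, 2.5) − 0.1·(35, 26) = (-0.5, -0.1)
(u₂, v₂) = (-0.5, -0.1) − 0.1·(-40.2, -33) = (3.52, 3.2)

(3.52, 3.2)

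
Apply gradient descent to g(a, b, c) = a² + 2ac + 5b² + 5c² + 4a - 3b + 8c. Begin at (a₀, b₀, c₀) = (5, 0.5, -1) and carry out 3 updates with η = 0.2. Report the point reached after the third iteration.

(0.296, 0.1, -2.28)

∇g = (2a + 2c + 4, 10b - 3, 2a + 10c + 8)
(a₁, b₁, c₁) = (5, 0.5, -1) − 0.2·(12, 2, 8) = (2.6, 0.1, -2.6)
(a₂, b₂, c₂) = (2.6, 0.1, -2.6) − 0.2·(4, -2, -12.8) = (1.8, 0.5, -0.04)
(a₃, b₃, c₃) = (1.8, 0.5, -0.04) − 0.2·(7.52, 2, 11.2) = (0.296, 0.1, -2.28)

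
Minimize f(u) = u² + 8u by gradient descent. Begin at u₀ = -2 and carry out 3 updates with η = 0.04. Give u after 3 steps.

-2.442624

f′(u) = 2u + 8
Step 1: f′(-2) = 4; u₁ = -2 − 0.04·4 = -2.16
Step 2: f′(-2.16) = 3.68; u₂ = -2.16 − 0.04·3.68 = -2.3072
Step 3: f′(-2.3072) = 3.3856; u₃ = -2.3072 − 0.04·3.3856 = -2.442624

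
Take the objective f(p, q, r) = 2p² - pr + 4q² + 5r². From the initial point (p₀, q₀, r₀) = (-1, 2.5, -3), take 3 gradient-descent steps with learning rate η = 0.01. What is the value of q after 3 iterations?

∇f = (4p - r, 8q, -p + 10r)
(p₁, q₁, r₁) = (-1, 2.5, -3) − 0.01·(-1, 20, -29) = (-0.99, 2.3, -2.71)
(p₂, q₂, r₂) = (-0.99, 2.3, -2.71) − 0.01·(-1.25, 18.4, -26.11) = (-0.9775, 2.116, -2.4489)
(p₃, q₃, r₃) = (-0.9775, 2.116, -2.4489) − 0.01·(-1.4611, 16.928, -23.5115) = (-0.962889, 1.94672, -2.213785)
q = 1.94672

1.94672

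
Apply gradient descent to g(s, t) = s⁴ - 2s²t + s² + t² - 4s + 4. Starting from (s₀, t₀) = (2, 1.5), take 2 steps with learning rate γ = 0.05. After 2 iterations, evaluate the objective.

∇g = (4s³ - 4st + 2s - 4, -2s² + 2t)
(s₁, t₁) = (2, 1.5) − 0.05·(20, -5) = (1, 1.75)
(s₂, t₂) = (1, 1.75) − 0.05·(-5, 1.5) = (1.25, 1.675)
g(1.25, 1.675) = 0.57515625

0.57515625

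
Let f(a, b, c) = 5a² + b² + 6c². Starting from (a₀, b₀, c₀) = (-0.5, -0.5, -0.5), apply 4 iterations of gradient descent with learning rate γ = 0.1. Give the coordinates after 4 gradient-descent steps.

(0, -0.2048, -0.0008)

∇f = (10a, 2b, 12c)
(a₁, b₁, c₁) = (-0.5, -0.5, -0.5) − 0.1·(-5, -1, -6) = (0, -0.4, 0.1)
(a₂, b₂, c₂) = (0, -0.4, 0.1) − 0.1·(0, -0.8, 1.2) = (0, -0.32, -0.02)
(a₃, b₃, c₃) = (0, -0.32, -0.02) − 0.1·(0, -0.64, -0.24) = (0, -0.256, 0.004)
(a₄, b₄, c₄) = (0, -0.256, 0.004) − 0.1·(0, -0.512, 0.048) = (0, -0.2048, -0.0008)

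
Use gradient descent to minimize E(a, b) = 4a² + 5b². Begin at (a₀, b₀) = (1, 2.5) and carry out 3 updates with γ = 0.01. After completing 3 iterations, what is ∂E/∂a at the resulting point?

∇E = (8a, 10b)
(a₁, b₁) = (1, 2.5) − 0.01·(8, 25) = (0.92, 2.25)
(a₂, b₂) = (0.92, 2.25) − 0.01·(7.36, 22.5) = (0.8464, 2.025)
(a₃, b₃) = (0.8464, 2.025) − 0.01·(6.7712, 20.25) = (0.778688, 1.8225)
∂E/∂a at (0.778688, 1.8225) = 6.229504

6.229504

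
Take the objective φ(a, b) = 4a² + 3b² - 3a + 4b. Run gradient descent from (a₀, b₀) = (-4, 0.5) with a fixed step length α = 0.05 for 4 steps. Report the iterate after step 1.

∇φ = (8a - 3, 6b + 4)
Step 1: at (-4, 0.5), ∇φ = (-35, 7) → (-4, 0.5) − 0.05·(-35, 7) = (-2.25, 0.15)

(-2.25, 0.15)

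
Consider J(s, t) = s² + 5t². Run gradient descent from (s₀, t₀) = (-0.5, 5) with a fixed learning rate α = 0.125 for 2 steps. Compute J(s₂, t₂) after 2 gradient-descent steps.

0.5673828125

∇J = (2s, 10t)
(s₁, t₁) = (-0.5, 5) − 0.125·(-1, 50) = (-0.375, -1.25)
(s₂, t₂) = (-0.375, -1.25) − 0.125·(-0.75, -12.5) = (-0.28125, 0.3125)
J(-0.28125, 0.3125) = 0.5673828125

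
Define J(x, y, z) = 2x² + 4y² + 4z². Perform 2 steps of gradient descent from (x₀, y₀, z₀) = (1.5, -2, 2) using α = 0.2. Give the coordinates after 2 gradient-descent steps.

(0.06, -0.72, 0.72)

∇J = (4x, 8y, 8z)
(x₁, y₁, z₁) = (1.5, -2, 2) − 0.2·(6, -16, 16) = (0.3, 1.2, -1.2)
(x₂, y₂, z₂) = (0.3, 1.2, -1.2) − 0.2·(1.2, 9.6, -9.6) = (0.06, -0.72, 0.72)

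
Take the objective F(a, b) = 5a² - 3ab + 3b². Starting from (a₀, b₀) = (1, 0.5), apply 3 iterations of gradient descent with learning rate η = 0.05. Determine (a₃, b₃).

(0.2466875, 0.35975)

∇F = (10a - 3b, -3a + 6b)
Step 1: at (1, 0.5), ∇F = (8.5, 0) → (1, 0.5) − 0.05·(8.5, 0) = (0.575, 0.5)
Step 2: at (0.575, 0.5), ∇F = (4.25, 1.275) → (0.575, 0.5) − 0.05·(4.25, 1.275) = (0.3625, 0.43625)
Step 3: at (0.3625, 0.43625), ∇F = (2.31625, 1.53) → (0.3625, 0.43625) − 0.05·(2.31625, 1.53) = (0.2466875, 0.35975)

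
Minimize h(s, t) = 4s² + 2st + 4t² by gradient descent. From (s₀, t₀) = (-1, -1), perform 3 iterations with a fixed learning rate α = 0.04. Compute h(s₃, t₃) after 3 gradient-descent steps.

∇h = (8s + 2t, 2s + 8t)
Step 1: at (-1, -1), ∇h = (-10, -10) → (-1, -1) − 0.04·(-10, -10) = (-0.6, -0.6)
Step 2: at (-0.6, -0.6), ∇h = (-6, -6) → (-0.6, -0.6) − 0.04·(-6, -6) = (-0.36, -0.36)
Step 3: at (-0.36, -0.36), ∇h = (-3.6, -3.6) → (-0.36, -0.36) − 0.04·(-3.6, -3.6) = (-0.216, -0.216)
h(-0.216, -0.216) = 0.46656

0.46656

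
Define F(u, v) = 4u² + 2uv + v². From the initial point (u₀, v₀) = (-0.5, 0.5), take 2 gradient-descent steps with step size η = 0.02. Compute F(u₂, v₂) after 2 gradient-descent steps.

∇F = (8u + 2v, 2u + 2v)
(u₁, v₁) = (-0.5, 0.5) − 0.02·(-3, 0) = (-0.44, 0.5)
(u₂, v₂) = (-0.44, 0.5) − 0.02·(-2.52, 0.12) = (-0.3896, 0.4976)
F(-0.3896, 0.4976) = 0.46702848

0.46702848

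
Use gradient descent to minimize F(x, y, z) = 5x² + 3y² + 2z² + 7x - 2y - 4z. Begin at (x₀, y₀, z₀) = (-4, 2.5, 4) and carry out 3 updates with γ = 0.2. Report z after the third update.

∇F = (10x + 7, 6y - 2, 4z - 4)
Step 1: at (-4, 2.5, 4), ∇F = (-33, 13, 12) → (-4, 2.5, 4) − 0.2·(-33, 13, 12) = (2.6, -0.1, 1.6)
Step 2: at (2.6, -0.1, 1.6), ∇F = (33, -2.6, 2.4) → (2.6, -0.1, 1.6) − 0.2·(33, -2.6, 2.4) = (-4, 0.42, 1.12)
Step 3: at (-4, 0.42, 1.12), ∇F = (-33, 0.52, 0.48) → (-4, 0.42, 1.12) − 0.2·(-33, 0.52, 0.48) = (2.6, 0.316, 1.024)
z = 1.024

1.024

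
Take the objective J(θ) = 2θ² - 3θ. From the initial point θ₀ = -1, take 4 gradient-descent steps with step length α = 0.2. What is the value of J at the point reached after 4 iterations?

-1.12498432

J′(θ) = 4θ - 3
θ₁ = -1 − 0.2·(-7) = 0.4
θ₂ = 0.4 − 0.2·(-1.4) = 0.68
θ₃ = 0.68 − 0.2·(-0.28) = 0.736
θ₄ = 0.736 − 0.2·(-0.056) = 0.7472
J(0.7472) = -1.12498432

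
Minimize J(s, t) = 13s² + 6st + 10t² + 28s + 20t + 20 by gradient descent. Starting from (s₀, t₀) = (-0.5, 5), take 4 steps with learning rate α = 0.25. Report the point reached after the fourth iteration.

(4656.15625, 3365.65625)

∇J = (26s + 6t + 28, 6s + 20t + 20)
Step 1: at (-0.5, 5), ∇J = (45, 117) → (-0.5, 5) − 0.25·(45, 117) = (-11.75, -24.25)
Step 2: at (-11.75, -24.25), ∇J = (-423, -535.5) → (-11.75, -24.25) − 0.25·(-423, -535.5) = (94, 109.625)
Step 3: at (94, 109.625), ∇J = (3129.75, 2776.5) → (94, 109.625) − 0.25·(3129.75, 2776.5) = (-688.4375, -584.5)
Step 4: at (-688.4375, -584.5), ∇J = (-21378.375, -15800.625) → (-688.4375, -584.5) − 0.25·(-21378.375, -15800.625) = (4656.15625, 3365.65625)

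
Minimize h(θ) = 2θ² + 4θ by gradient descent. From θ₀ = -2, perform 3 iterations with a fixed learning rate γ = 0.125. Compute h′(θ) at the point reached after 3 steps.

h′(θ) = 4θ + 4
θ₁ = -2 − 0.125·(-4) = -1.5
θ₂ = -1.5 − 0.125·(-2) = -1.25
θ₃ = -1.25 − 0.125·(-1) = -1.125
h′(θ) at (-1.125) = -0.5

-0.5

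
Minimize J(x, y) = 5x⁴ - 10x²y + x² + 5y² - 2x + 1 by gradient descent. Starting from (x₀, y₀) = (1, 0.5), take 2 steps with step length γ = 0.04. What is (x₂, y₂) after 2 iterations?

(0.7952, 0.564)

∇J = (20x³ - 20xy + 2x - 2, -10x² + 10y)
Step 1: at (1, 0.5), ∇J = (10, -5) → (1, 0.5) − 0.04·(10, -5) = (0.6, 0.7)
Step 2: at (0.6, 0.7), ∇J = (-4.88, 3.4) → (0.6, 0.7) − 0.04·(-4.88, 3.4) = (0.7952, 0.564)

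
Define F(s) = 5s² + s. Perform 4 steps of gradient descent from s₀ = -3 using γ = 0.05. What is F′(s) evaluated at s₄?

F′(s) = 10s + 1
s₁ = -3 − 0.05·(-29) = -1.55
s₂ = -1.55 − 0.05·(-14.5) = -0.825
s₃ = -0.825 − 0.05·(-7.25) = -0.4625
s₄ = -0.4625 − 0.05·(-3.625) = -0.28125
F′(s) at (-0.28125) = -1.8125

-1.8125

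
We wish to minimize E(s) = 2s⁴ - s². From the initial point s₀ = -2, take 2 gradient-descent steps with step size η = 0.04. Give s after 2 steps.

0.41152

E′(s) = 8s³ - 2s
Step 1: E′(-2) = -60; s₁ = -2 − 0.04·(-60) = 0.4
Step 2: E′(0.4) = -0.288; s₂ = 0.4 − 0.04·(-0.288) = 0.41152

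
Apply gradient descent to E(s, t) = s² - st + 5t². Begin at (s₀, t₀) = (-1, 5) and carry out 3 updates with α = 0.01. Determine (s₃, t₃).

∇E = (2s - t, -s + 10t)
(s₁, t₁) = (-1, 5) − 0.01·(-7, 51) = (-0.93, 4.49)
(s₂, t₂) = (-0.93, 4.49) − 0.01·(-6.35, 45.83) = (-0.8665, 4.0317)
(s₃, t₃) = (-0.8665, 4.0317) − 0.01·(-5.7647, 41.1835) = (-0.808853, 3.619865)

(-0.808853, 3.619865)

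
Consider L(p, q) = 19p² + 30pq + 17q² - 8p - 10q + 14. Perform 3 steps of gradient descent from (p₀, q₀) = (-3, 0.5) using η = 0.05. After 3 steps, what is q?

17.931

∇L = (38p + 30q - 8, 30p + 34q - 10)
Step 1: at (-3, 0.5), ∇L = (-107, -83) → (-3, 0.5) − 0.05·(-107, -83) = (2.35, 4.65)
Step 2: at (2.35, 4.65), ∇L = (220.8, 218.6) → (2.35, 4.65) − 0.05·(220.8, 218.6) = (-8.69, -6.28)
Step 3: at (-8.69, -6.28), ∇L = (-526.62, -484.22) → (-8.69, -6.28) − 0.05·(-526.62, -484.22) = (17.641, 17.931)
q = 17.931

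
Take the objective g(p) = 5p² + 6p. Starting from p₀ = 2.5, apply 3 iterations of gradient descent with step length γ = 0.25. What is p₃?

-11.0625

g′(p) = 10p + 6
Step 1: g′(2.5) = 31; p₁ = 2.5 − 0.25·31 = -5.25
Step 2: g′(-5.25) = -46.5; p₂ = -5.25 − 0.25·(-46.5) = 6.375
Step 3: g′(6.375) = 69.75; p₃ = 6.375 − 0.25·69.75 = -11.0625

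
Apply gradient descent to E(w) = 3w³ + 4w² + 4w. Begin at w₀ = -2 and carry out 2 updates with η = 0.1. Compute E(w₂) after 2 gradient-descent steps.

-18305.658068992

E′(w) = 9w² + 8w + 4
w₁ = -2 − 0.1·24 = -4.4
w₂ = -4.4 − 0.1·143.04 = -18.704
E(-18.704) = -18305.658068992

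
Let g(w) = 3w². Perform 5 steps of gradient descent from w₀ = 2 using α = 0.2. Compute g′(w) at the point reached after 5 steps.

-0.00384

g′(w) = 6w
Step 1: g′(2) = 12; w₁ = 2 − 0.2·12 = -0.4
Step 2: g′(-0.4) = -2.4; w₂ = -0.4 − 0.2·(-2.4) = 0.08
Step 3: g′(0.08) = 0.48; w₃ = 0.08 − 0.2·0.48 = -0.016
Step 4: g′(-0.016) = -0.096; w₄ = -0.016 − 0.2·(-0.096) = 0.0032
Step 5: g′(0.0032) = 0.0192; w₅ = 0.0032 − 0.2·0.0192 = -0.00064
g′(w) at (-0.00064) = -0.00384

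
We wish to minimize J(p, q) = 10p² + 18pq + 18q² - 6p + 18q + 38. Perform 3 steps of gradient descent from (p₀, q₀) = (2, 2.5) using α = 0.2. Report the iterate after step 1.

(-13.8, -26.3)

∇J = (20p + 18q - 6, 18p + 36q + 18)
(p₁, q₁) = (2, 2.5) − 0.2·(79, 144) = (-13.8, -26.3)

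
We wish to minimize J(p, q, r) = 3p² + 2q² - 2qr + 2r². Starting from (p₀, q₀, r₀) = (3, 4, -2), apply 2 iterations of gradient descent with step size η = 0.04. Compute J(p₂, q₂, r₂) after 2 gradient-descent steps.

∇J = (6p, 4q - 2r, -2q + 4r)
Step 1: at (3, 4, -2), ∇J = (18, 20, -16) → (3, 4, -2) − 0.04·(18, 20, -16) = (2.28, 3.2, -1.36)
Step 2: at (2.28, 3.2, -1.36), ∇J = (13.68, 15.52, -11.84) → (2.28, 3.2, -1.36) − 0.04·(13.68, 15.52, -11.84) = (1.7328, 2.5792, -0.8864)
J(1.7328, 2.5792, -0.8864) = 28.45614848

28.45614848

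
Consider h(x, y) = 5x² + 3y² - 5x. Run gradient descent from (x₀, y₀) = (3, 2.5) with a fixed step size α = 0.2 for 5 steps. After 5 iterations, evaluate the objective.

∇h = (10x - 5, 6y)
Step 1: at (3, 2.5), ∇h = (25, 15) → (3, 2.5) − 0.2·(25, 15) = (-2, -0.5)
Step 2: at (-2, -0.5), ∇h = (-25, -3) → (-2, -0.5) − 0.2·(-25, -3) = (3, 0.1)
Step 3: at (3, 0.1), ∇h = (25, 0.6) → (3, 0.1) − 0.2·(25, 0.6) = (-2, -0.02)
Step 4: at (-2, -0.02), ∇h = (-25, -0.12) → (-2, -0.02) − 0.2·(-25, -0.12) = (3, 0.004)
Step 5: at (3, 0.004), ∇h = (25, 0.024) → (3, 0.004) − 0.2·(25, 0.024) = (-2, -0.0008)
h(-2, -0.0008) = 30.00000192

30.00000192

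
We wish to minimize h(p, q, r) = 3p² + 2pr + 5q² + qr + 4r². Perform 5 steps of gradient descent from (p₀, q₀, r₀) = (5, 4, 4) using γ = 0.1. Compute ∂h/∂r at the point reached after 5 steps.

∇h = (6p + 2r, 10q + r, 2p + q + 8r)
Step 1: at (5, 4, 4), ∇h = (38, 44, 46) → (5, 4, 4) − 0.1·(38, 44, 46) = (1.2, -0.4, -0.6)
Step 2: at (1.2, -0.4, -0.6), ∇h = (6, -4.6, -2.8) → (1.2, -0.4, -0.6) − 0.1·(6, -4.6, -2.8) = (0.6, 0.06, -0.32)
Step 3: at (0.6, 0.06, -0.32), ∇h = (2.96, 0.28, -1.3) → (0.6, 0.06, -0.32) − 0.1·(2.96, 0.28, -1.3) = (0.304, 0.032, -0.19)
Step 4: at (0.304, 0.032, -0.19), ∇h = (1.444, 0.13, -0.88) → (0.304, 0.032, -0.19) − 0.1·(1.444, 0.13, -0.88) = (0.1596, 0.019, -0.102)
Step 5: at (0.1596, 0.019, -0.102), ∇h = (0.7536, 0.088, -0.4778) → (0.1596, 0.019, -0.102) − 0.1·(0.7536, 0.088, -0.4778) = (0.08424, 0.0102, -0.05422)
∂h/∂r at (0.08424, 0.0102, -0.05422) = -0.25508

-0.25508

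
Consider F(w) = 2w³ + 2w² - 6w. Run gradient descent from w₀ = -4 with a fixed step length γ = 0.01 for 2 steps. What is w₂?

-5.838456

F′(w) = 6w² + 4w - 6
Step 1: F′(-4) = 74; w₁ = -4 − 0.01·74 = -4.74
Step 2: F′(-4.74) = 109.8456; w₂ = -4.74 − 0.01·109.8456 = -5.838456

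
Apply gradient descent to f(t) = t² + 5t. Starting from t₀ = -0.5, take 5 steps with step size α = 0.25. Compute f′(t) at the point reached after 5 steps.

0.125

f′(t) = 2t + 5
t₁ = -0.5 − 0.25·4 = -1.5
t₂ = -1.5 − 0.25·2 = -2
t₃ = -2 − 0.25·1 = -2.25
t₄ = -2.25 − 0.25·0.5 = -2.375
t₅ = -2.375 − 0.25·0.25 = -2.4375
f′(t) at (-2.4375) = 0.125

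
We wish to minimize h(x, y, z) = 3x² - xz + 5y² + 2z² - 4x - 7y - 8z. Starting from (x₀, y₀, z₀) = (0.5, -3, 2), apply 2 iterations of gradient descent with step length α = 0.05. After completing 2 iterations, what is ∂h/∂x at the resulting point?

-1.515

∇h = (6x - z - 4, 10y - 7, -x + 4z - 8)
(x₁, y₁, z₁) = (0.5, -3, 2) − 0.05·(-3, -37, -0.5) = (0.65, -1.15, 2.025)
(x₂, y₂, z₂) = (0.65, -1.15, 2.025) − 0.05·(-2.125, -18.5, -0.55) = (0.75625, -0.225, 2.0525)
∂h/∂x at (0.75625, -0.225, 2.0525) = -1.515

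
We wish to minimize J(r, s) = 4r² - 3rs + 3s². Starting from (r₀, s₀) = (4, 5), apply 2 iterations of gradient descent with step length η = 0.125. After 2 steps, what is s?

1.390625

∇J = (8r - 3s, -3r + 6s)
Step 1: at (4, 5), ∇J = (17, 18) → (4, 5) − 0.125·(17, 18) = (1.875, 2.75)
Step 2: at (1.875, 2.75), ∇J = (6.75, 10.875) → (1.875, 2.75) − 0.125·(6.75, 10.875) = (1.03125, 1.390625)
s = 1.390625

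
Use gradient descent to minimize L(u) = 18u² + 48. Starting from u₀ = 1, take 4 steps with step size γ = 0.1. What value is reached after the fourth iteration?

L′(u) = 36u
u₁ = 1 − 0.1·36 = -2.6
u₂ = -2.6 − 0.1·(-93.6) = 6.76
u₃ = 6.76 − 0.1·243.36 = -17.576
u₄ = -17.576 − 0.1·(-632.736) = 45.6976

45.6976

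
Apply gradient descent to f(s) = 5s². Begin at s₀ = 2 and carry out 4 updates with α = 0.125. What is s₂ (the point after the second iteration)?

f′(s) = 10s
Step 1: f′(2) = 20; s₁ = 2 − 0.125·20 = -0.5
Step 2: f′(-0.5) = -5; s₂ = -0.5 − 0.125·(-5) = 0.125

0.125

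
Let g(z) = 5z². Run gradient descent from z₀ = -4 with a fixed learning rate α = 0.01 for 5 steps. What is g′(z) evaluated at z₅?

-23.6196

g′(z) = 10z
Step 1: g′(-4) = -40; z₁ = -4 − 0.01·(-40) = -3.6
Step 2: g′(-3.6) = -36; z₂ = -3.6 − 0.01·(-36) = -3.24
Step 3: g′(-3.24) = -32.4; z₃ = -3.24 − 0.01·(-32.4) = -2.916
Step 4: g′(-2.916) = -29.16; z₄ = -2.916 − 0.01·(-29.16) = -2.6244
Step 5: g′(-2.6244) = -26.244; z₅ = -2.6244 − 0.01·(-26.244) = -2.36196
g′(z) at (-2.36196) = -23.6196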